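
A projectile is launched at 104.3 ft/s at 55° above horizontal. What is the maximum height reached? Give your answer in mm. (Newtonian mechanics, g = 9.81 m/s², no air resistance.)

v₀ = 104.3 ft/s × 0.3048 = 31.7906 m/s
H = v₀² × sin²(θ) / (2g) = 31.7906² × sin(55°)² / (2 × 9.81) = 1010.64 × 0.67101 / 19.62 = 34.5642 m
H = 34.5642 m / 0.001 = 34560 mm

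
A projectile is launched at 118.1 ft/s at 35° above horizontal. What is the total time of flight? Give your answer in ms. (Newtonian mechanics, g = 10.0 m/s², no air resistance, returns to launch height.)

v₀ = 118.1 ft/s × 0.3048 = 35.9969 m/s
T = 2 × v₀ × sin(θ) / g = 2 × 35.9969 × sin(35°) / 10.0 = 2 × 35.9969 × 0.573576 / 10.0 = 4.12939 s
T = 4.12939 s / 0.001 = 4129 ms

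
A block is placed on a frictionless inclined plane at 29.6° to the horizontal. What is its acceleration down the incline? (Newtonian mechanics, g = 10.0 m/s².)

a = g sin(θ) = 10.0 × sin(29.6°) = 10.0 × 0.4939 = 4.94 m/s²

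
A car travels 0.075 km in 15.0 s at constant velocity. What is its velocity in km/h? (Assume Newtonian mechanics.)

d = 0.075 km × 1000.0 = 75.0 m
v = d / t = 75.0 / 15.0 = 5.0 m/s
v = 5.0 m/s / 0.2777777777777778 = 18.0 km/h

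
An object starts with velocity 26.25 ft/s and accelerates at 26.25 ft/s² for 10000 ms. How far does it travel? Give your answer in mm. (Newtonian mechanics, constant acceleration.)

v₀ = 26.25 ft/s × 0.3048 = 8.001 m/s
a = 26.25 ft/s² × 0.3048 = 8.001 m/s²
t = 10000 ms × 0.001 = 10.0 s
d = v₀ × t + ½ × a × t² = 8.001 × 10.0 + 0.5 × 8.001 × 10.0² = 480.06 m
d = 480.06 m / 0.001 = 480100 mm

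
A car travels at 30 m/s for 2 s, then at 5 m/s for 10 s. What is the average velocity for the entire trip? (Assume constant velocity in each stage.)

d₁ = v₁t₁ = 30 × 2 = 60 m
d₂ = v₂t₂ = 5 × 10 = 50 m
d_total = 110 m, t_total = 12 s
v_avg = d_total/t_total = 110/12 = 9.17 m/s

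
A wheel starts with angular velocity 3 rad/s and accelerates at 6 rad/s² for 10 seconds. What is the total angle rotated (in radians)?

θ = ω₀t + ½αt² = 3×10 + ½×6×10² = 330.0 rad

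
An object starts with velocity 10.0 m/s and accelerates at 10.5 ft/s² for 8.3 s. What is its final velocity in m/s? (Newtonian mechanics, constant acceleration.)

a = 10.5 ft/s² × 0.3048 = 3.2004 m/s²
v = v₀ + a × t = 10.0 + 3.2004 × 8.3 = 36.56 m/s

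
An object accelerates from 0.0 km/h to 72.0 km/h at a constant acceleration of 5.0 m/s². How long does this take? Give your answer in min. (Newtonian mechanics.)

v₀ = 0.0 km/h × 0.2777777777777778 = 0.0 m/s
v = 72.0 km/h × 0.2777777777777778 = 20.0 m/s
t = (v - v₀) / a = (20.0 - 0.0) / 5.0 = 4.0 s
t = 4.0 s / 60.0 = 0.06667 min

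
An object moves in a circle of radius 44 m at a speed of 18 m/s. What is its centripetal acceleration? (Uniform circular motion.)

a_c = v²/r = 18²/44 = 324/44 = 7.36 m/s²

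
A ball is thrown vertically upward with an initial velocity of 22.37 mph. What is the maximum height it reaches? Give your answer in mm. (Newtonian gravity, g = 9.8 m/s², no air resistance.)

v₀ = 22.37 mph × 0.44704 = 10.0003 m/s
h_max = v₀² / (2g) = 10.0003² / (2 × 9.8) = 100.006 / 19.6 = 5.10235 m
h_max = 5.10235 m / 0.001 = 5102 mm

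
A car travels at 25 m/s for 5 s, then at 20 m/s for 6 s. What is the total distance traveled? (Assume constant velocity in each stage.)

d₁ = v₁t₁ = 25 × 5 = 125 m
d₂ = v₂t₂ = 20 × 6 = 120 m
d_total = 125 + 120 = 245 m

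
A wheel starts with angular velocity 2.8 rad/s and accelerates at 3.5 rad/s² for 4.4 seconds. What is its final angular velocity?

ω = ω₀ + αt = 2.8 + 3.5 × 4.4 = 18.2 rad/s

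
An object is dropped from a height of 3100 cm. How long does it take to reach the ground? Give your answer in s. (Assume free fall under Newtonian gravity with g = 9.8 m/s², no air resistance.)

h = 3100 cm × 0.01 = 31.0 m
t = √(2h/g) = √(2 × 31.0 / 9.8) = 2.515 s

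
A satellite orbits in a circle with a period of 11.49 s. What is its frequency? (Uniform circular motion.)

f = 1/T = 1/11.49 = 0.087 Hz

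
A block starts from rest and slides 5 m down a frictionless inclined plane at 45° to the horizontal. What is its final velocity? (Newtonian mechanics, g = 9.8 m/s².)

a = g sin(θ) = 9.8 × sin(45°) = 6.9296 m/s²
v = √(2ad) = √(2 × 6.9296 × 5) = 8.32 m/s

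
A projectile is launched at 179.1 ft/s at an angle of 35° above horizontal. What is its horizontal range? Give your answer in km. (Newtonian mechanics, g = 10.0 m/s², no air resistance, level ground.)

v₀ = 179.1 ft/s × 0.3048 = 54.5897 m/s
R = v₀² × sin(2θ) / g = 54.5897² × sin(2 × 35°) / 10.0 = 2980.04 × 0.939693 / 10.0 = 280.032 m
R = 280.032 m / 1000.0 = 0.28 km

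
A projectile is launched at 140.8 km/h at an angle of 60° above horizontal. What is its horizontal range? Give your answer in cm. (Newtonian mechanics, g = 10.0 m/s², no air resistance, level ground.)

v₀ = 140.8 km/h × 0.2777777777777778 = 39.1111 m/s
R = v₀² × sin(2θ) / g = 39.1111² × sin(2 × 60°) / 10.0 = 1529.68 × 0.866025 / 10.0 = 132.474 m
R = 132.474 m / 0.01 = 13250 cm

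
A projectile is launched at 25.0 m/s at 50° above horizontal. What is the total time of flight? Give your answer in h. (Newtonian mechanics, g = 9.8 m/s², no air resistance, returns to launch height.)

T = 2 × v₀ × sin(θ) / g = 2 × 25.0 × sin(50°) / 9.8 = 2 × 25.0 × 0.766044 / 9.8 = 3.90839 s
T = 3.90839 s / 3600.0 = 0.001086 h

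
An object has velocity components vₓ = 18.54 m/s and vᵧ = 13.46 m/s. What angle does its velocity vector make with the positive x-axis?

θ = arctan(vᵧ/vₓ) = arctan(13.46/18.54) = 35.98°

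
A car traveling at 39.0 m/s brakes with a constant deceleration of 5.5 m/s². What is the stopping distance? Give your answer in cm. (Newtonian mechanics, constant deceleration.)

d = v₀² / (2a) = 39.0² / (2 × 5.5) = 1521.0 / 11.0 = 138.273 m
d = 138.273 m / 0.01 = 13830 cm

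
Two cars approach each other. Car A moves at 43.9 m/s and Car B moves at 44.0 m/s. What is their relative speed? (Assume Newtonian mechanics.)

v_rel = v_A + v_B = 43.9 + 44.0 = 87.9 m/s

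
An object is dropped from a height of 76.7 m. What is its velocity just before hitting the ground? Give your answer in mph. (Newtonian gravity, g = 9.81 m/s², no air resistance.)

v = √(2gh) = √(2 × 9.81 × 76.7) = 38.7924 m/s
v = 38.7924 m/s / 0.44704 = 86.78 mph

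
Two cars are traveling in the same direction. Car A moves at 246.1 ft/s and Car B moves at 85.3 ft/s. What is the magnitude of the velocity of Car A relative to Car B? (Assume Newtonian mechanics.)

v_rel = |v_A - v_B| = |246.1 - 85.3| = 160.8 ft/s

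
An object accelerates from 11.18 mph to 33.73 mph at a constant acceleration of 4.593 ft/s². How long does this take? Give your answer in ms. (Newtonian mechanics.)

v₀ = 11.18 mph × 0.44704 = 4.99791 m/s
v = 33.73 mph × 0.44704 = 15.0787 m/s
a = 4.593 ft/s² × 0.3048 = 1.39995 m/s²
t = (v - v₀) / a = (15.0787 - 4.99791) / 1.39995 = 7.20082 s
t = 7.20082 s / 0.001 = 7201 ms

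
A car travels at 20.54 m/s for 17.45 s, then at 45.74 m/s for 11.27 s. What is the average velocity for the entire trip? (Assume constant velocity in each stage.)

d₁ = v₁t₁ = 20.54 × 17.45 = 358.423 m
d₂ = v₂t₂ = 45.74 × 11.27 = 515.4898 m
d_total = 873.9128 m, t_total = 28.72 s
v_avg = d_total/t_total = 873.9128/28.72 = 30.43 m/s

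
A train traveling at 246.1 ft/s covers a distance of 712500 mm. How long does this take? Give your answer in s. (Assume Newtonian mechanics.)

d = 712500 mm × 0.001 = 712.5 m
v = 246.1 ft/s × 0.3048 = 75.0113 m/s
t = d / v = 712.5 / 75.0113 = 9.499 s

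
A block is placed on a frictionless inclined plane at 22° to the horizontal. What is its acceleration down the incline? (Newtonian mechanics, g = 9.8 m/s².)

a = g sin(θ) = 9.8 × sin(22°) = 9.8 × 0.3746 = 3.67 m/s²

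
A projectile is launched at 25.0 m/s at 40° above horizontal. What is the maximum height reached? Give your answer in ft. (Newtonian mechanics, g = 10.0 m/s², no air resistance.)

H = v₀² × sin²(θ) / (2g) = 25.0² × sin(40°)² / (2 × 10.0) = 625.0 × 0.413176 / 20.0 = 12.9118 m
H = 12.9118 m / 0.3048 = 42.36 ft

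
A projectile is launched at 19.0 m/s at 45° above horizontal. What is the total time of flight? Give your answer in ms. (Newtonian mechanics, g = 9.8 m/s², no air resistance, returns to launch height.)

T = 2 × v₀ × sin(θ) / g = 2 × 19.0 × sin(45°) / 9.8 = 2 × 19.0 × 0.707107 / 9.8 = 2.74184 s
T = 2.74184 s / 0.001 = 2742 ms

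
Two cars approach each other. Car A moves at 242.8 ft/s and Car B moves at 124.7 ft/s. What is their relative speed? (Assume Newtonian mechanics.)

v_rel = v_A + v_B = 242.8 + 124.7 = 367.5 ft/s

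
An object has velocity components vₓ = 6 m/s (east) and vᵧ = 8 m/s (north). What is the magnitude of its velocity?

|v| = √(vₓ² + vᵧ²) = √(6² + 8²) = √(100) = 10.0 m/s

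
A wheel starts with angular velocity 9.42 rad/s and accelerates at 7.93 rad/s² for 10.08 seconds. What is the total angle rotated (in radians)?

θ = ω₀t + ½αt² = 9.42×10.08 + ½×7.93×10.08² = 497.82 rad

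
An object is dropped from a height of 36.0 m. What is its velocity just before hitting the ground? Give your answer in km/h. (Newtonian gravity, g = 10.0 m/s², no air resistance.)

v = √(2gh) = √(2 × 10.0 × 36.0) = 26.8328 m/s
v = 26.8328 m/s / 0.2777777777777778 = 96.6 km/h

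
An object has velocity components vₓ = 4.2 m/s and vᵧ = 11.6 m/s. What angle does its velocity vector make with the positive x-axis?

θ = arctan(vᵧ/vₓ) = arctan(11.6/4.2) = 70.1°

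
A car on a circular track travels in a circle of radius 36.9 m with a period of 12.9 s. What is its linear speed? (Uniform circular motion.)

v = 2πr/T = 2π×36.9/12.9 = 17.97 m/s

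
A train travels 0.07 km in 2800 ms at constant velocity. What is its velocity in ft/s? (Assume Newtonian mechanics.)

d = 0.07 km × 1000.0 = 70.0 m
t = 2800 ms × 0.001 = 2.8 s
v = d / t = 70.0 / 2.8 = 25.0 m/s
v = 25.0 m/s / 0.3048 = 82.02 ft/s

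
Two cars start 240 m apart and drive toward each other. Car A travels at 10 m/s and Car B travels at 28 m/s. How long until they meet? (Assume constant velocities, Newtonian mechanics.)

Combined speed: v_combined = 10 + 28 = 38 m/s
Time to meet: t = d/v_combined = 240/38 = 6.32 s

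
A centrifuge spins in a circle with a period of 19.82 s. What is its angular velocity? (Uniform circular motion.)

ω = 2π/T = 2π/19.82 = 0.317 rad/s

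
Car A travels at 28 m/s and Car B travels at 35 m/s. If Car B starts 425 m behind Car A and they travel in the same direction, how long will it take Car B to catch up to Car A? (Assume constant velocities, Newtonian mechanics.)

Relative speed: v_rel = 35 - 28 = 7 m/s
Time to catch: t = d₀/v_rel = 425/7 = 60.71 s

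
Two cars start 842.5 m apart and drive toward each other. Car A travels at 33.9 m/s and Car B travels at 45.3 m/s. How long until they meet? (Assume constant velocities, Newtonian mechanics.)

Combined speed: v_combined = 33.9 + 45.3 = 79.2 m/s
Time to meet: t = d/v_combined = 842.5/79.2 = 10.64 s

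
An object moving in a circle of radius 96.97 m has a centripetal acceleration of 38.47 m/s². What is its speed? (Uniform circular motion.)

v = √(a_c × r) = √(38.47 × 96.97) = 61.08 m/s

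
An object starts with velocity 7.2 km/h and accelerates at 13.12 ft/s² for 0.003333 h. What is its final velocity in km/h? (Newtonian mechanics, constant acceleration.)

v₀ = 7.2 km/h × 0.2777777777777778 = 2.0 m/s
a = 13.12 ft/s² × 0.3048 = 3.99898 m/s²
t = 0.003333 h × 3600.0 = 11.9988 s
v = v₀ + a × t = 2.0 + 3.99898 × 11.9988 = 49.983 m/s
v = 49.983 m/s / 0.2777777777777778 = 179.9 km/h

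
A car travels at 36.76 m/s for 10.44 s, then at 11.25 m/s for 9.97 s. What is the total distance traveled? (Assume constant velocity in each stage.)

d₁ = v₁t₁ = 36.76 × 10.44 = 383.7744 m
d₂ = v₂t₂ = 11.25 × 9.97 = 112.1625 m
d_total = 383.7744 + 112.1625 = 495.94 m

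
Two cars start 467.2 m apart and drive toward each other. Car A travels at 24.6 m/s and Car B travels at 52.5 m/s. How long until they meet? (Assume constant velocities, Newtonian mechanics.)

Combined speed: v_combined = 24.6 + 52.5 = 77.1 m/s
Time to meet: t = d/v_combined = 467.2/77.1 = 6.06 s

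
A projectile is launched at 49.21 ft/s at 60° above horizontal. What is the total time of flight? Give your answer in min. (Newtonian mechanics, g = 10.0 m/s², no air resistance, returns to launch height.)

v₀ = 49.21 ft/s × 0.3048 = 14.9992 m/s
T = 2 × v₀ × sin(θ) / g = 2 × 14.9992 × sin(60°) / 10.0 = 2 × 14.9992 × 0.866025 / 10.0 = 2.59794 s
T = 2.59794 s / 60.0 = 0.0433 min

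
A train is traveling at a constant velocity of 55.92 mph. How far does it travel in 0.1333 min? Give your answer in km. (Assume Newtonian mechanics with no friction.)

v = 55.92 mph × 0.44704 = 24.9985 m/s
t = 0.1333 min × 60.0 = 7.998 s
d = v × t = 24.9985 × 7.998 = 199.938 m
d = 199.938 m / 1000.0 = 0.1999 km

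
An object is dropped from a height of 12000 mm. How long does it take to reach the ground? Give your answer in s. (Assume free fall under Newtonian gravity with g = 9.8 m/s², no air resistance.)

h = 12000 mm × 0.001 = 12.0 m
t = √(2h/g) = √(2 × 12.0 / 9.8) = 1.565 s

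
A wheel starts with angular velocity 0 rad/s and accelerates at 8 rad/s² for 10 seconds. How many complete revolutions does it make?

θ = ω₀t + ½αt² = 0×10 + ½×8×10² = 400.0 rad
Total revolutions = θ/(2π) = 400.0/(2π) = 63.66
Complete revolutions = ⌊63.66⌋ = 63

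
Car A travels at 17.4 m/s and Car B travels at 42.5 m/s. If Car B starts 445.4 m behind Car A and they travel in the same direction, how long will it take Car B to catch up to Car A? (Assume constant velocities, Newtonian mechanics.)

Relative speed: v_rel = 42.5 - 17.4 = 25.1 m/s
Time to catch: t = d₀/v_rel = 445.4/25.1 = 17.75 s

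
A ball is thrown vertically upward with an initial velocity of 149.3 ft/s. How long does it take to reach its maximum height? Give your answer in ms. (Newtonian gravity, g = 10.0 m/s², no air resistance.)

v₀ = 149.3 ft/s × 0.3048 = 45.5066 m/s
t_up = v₀ / g = 45.5066 / 10.0 = 4.55066 s
t_up = 4.55066 s / 0.001 = 4551 ms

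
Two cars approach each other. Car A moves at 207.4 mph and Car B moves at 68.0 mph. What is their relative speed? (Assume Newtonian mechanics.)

v_rel = v_A + v_B = 207.4 + 68.0 = 275.4 mph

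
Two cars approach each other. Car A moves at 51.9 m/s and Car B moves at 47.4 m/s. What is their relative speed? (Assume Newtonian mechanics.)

v_rel = v_A + v_B = 51.9 + 47.4 = 99.3 m/s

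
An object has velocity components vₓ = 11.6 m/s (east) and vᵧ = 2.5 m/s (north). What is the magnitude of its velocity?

|v| = √(vₓ² + vᵧ²) = √(11.6² + 2.5²) = √(140.81) = 11.87 m/s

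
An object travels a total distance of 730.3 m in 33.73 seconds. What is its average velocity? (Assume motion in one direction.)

v_avg = Δd / Δt = 730.3 / 33.73 = 21.65 m/s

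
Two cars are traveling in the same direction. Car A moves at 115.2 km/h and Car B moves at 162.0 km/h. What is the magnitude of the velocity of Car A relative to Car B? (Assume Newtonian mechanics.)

v_rel = |v_A - v_B| = |115.2 - 162.0| = 46.8 km/h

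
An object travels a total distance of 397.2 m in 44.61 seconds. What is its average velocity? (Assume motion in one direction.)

v_avg = Δd / Δt = 397.2 / 44.61 = 8.9 m/s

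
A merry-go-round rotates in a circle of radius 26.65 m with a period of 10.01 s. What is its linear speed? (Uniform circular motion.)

v = 2πr/T = 2π×26.65/10.01 = 16.73 m/s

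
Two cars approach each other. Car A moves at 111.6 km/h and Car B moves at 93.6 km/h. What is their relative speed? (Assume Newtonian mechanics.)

v_rel = v_A + v_B = 111.6 + 93.6 = 205.2 km/h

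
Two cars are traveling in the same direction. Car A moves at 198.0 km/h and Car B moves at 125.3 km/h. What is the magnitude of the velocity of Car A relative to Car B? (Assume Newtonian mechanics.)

v_rel = |v_A - v_B| = |198.0 - 125.3| = 72.7 km/h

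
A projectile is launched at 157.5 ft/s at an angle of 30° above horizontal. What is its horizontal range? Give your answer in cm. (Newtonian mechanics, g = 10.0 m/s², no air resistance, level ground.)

v₀ = 157.5 ft/s × 0.3048 = 48.006 m/s
R = v₀² × sin(2θ) / g = 48.006² × sin(2 × 30°) / 10.0 = 2304.58 × 0.866025 / 10.0 = 199.582 m
R = 199.582 m / 0.01 = 19960 cm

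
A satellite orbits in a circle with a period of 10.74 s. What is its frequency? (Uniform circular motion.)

f = 1/T = 1/10.74 = 0.0931 Hz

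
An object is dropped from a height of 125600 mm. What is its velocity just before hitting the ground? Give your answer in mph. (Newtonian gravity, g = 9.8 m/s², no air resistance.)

h = 125600 mm × 0.001 = 125.6 m
v = √(2gh) = √(2 × 9.8 × 125.6) = 49.6161 m/s
v = 49.6161 m/s / 0.44704 = 111.0 mph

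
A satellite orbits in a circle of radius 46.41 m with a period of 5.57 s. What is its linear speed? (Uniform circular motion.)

v = 2πr/T = 2π×46.41/5.57 = 52.35 m/s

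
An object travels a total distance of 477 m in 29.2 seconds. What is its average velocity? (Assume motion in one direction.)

v_avg = Δd / Δt = 477 / 29.2 = 16.34 m/s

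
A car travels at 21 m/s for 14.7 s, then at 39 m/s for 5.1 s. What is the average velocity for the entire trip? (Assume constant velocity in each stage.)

d₁ = v₁t₁ = 21 × 14.7 = 308.7 m
d₂ = v₂t₂ = 39 × 5.1 = 198.9 m
d_total = 507.6 m, t_total = 19.8 s
v_avg = d_total/t_total = 507.6/19.8 = 25.64 m/s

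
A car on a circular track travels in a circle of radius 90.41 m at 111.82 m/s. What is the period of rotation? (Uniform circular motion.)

T = 2πr/v = 2π×90.41/111.82 = 5.08 s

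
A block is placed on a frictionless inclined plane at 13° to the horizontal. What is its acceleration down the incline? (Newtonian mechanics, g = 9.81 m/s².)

a = g sin(θ) = 9.81 × sin(13°) = 9.81 × 0.225 = 2.21 m/s²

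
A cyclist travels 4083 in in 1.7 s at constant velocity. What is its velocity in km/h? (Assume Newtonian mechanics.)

d = 4083 in × 0.0254 = 103.708 m
v = d / t = 103.708 / 1.7 = 61.0047 m/s
v = 61.0047 m/s / 0.2777777777777778 = 219.6 km/h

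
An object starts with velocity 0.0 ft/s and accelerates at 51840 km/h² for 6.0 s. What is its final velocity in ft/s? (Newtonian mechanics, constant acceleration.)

v₀ = 0.0 ft/s × 0.3048 = 0.0 m/s
a = 51840 km/h² × 7.716049382716049e-05 = 4.0 m/s²
v = v₀ + a × t = 0.0 + 4.0 × 6.0 = 24.0 m/s
v = 24.0 m/s / 0.3048 = 78.74 ft/s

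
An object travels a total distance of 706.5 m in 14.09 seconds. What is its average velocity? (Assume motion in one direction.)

v_avg = Δd / Δt = 706.5 / 14.09 = 50.14 m/s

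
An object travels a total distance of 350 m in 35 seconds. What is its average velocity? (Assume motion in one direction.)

v_avg = Δd / Δt = 350 / 35 = 10.0 m/s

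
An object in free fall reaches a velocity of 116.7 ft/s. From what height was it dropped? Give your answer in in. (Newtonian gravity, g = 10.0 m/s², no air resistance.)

v = 116.7 ft/s × 0.3048 = 35.5702 m/s
h = v² / (2g) = 35.5702² / (2 × 10.0) = 63.262 m
h = 63.262 m / 0.0254 = 2491 in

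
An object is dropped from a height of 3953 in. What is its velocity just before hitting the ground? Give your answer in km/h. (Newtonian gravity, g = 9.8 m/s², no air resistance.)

h = 3953 in × 0.0254 = 100.406 m
v = √(2gh) = √(2 × 9.8 × 100.406) = 44.3617 m/s
v = 44.3617 m/s / 0.2777777777777778 = 159.7 km/h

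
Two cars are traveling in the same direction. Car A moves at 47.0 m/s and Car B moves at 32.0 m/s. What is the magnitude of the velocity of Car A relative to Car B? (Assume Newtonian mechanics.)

v_rel = |v_A - v_B| = |47.0 - 32.0| = 15.0 m/s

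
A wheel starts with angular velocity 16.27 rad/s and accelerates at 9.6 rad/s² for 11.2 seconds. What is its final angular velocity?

ω = ω₀ + αt = 16.27 + 9.6 × 11.2 = 123.79 rad/s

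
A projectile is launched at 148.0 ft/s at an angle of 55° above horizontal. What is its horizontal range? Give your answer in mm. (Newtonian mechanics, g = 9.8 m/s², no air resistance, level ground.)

v₀ = 148.0 ft/s × 0.3048 = 45.1104 m/s
R = v₀² × sin(2θ) / g = 45.1104² × sin(2 × 55°) / 9.8 = 2034.95 × 0.939693 / 9.8 = 195.125 m
R = 195.125 m / 0.001 = 195100 mm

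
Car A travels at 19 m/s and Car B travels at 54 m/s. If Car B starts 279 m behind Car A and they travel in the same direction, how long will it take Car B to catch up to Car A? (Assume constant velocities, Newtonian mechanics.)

Relative speed: v_rel = 54 - 19 = 35 m/s
Time to catch: t = d₀/v_rel = 279/35 = 7.97 s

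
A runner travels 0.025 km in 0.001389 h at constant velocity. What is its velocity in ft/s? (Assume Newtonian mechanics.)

d = 0.025 km × 1000.0 = 25.0 m
t = 0.001389 h × 3600.0 = 5.0004 s
v = d / t = 25.0 / 5.0004 = 4.9996 m/s
v = 4.9996 m/s / 0.3048 = 16.4 ft/s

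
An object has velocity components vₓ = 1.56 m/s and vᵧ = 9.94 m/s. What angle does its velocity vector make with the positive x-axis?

θ = arctan(vᵧ/vₓ) = arctan(9.94/1.56) = 81.08°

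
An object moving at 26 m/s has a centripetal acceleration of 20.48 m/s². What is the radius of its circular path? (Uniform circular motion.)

r = v²/a_c = 26²/20.48 = 33.01 m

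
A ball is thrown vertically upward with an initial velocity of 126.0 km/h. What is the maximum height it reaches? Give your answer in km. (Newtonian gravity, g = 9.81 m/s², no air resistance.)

v₀ = 126.0 km/h × 0.2777777777777778 = 35.0 m/s
h_max = v₀² / (2g) = 35.0² / (2 × 9.81) = 1225.0 / 19.62 = 62.4363 m
h_max = 62.4363 m / 1000.0 = 0.06244 km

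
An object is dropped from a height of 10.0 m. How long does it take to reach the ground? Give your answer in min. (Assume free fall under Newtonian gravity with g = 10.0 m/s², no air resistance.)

t = √(2h/g) = √(2 × 10.0 / 10.0) = 1.41421 s
t = 1.41421 s / 60.0 = 0.02357 min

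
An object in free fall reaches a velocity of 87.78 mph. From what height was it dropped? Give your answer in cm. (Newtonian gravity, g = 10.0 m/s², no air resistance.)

v = 87.78 mph × 0.44704 = 39.2412 m/s
h = v² / (2g) = 39.2412² / (2 × 10.0) = 76.9936 m
h = 76.9936 m / 0.01 = 7699 cm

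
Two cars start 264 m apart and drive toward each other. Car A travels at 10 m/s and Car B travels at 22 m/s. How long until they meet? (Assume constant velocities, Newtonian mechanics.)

Combined speed: v_combined = 10 + 22 = 32 m/s
Time to meet: t = d/v_combined = 264/32 = 8.25 s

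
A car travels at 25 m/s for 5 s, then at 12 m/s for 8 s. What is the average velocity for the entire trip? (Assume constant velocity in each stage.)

d₁ = v₁t₁ = 25 × 5 = 125 m
d₂ = v₂t₂ = 12 × 8 = 96 m
d_total = 221 m, t_total = 13 s
v_avg = d_total/t_total = 221/13 = 17.0 m/s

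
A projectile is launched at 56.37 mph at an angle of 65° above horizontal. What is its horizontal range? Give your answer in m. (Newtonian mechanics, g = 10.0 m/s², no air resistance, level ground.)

v₀ = 56.37 mph × 0.44704 = 25.1996 m/s
R = v₀² × sin(2θ) / g = 25.1996² × sin(2 × 65°) / 10.0 = 635.02 × 0.766044 / 10.0 = 48.65 m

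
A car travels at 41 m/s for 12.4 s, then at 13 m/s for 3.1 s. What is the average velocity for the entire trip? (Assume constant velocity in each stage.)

d₁ = v₁t₁ = 41 × 12.4 = 508.4 m
d₂ = v₂t₂ = 13 × 3.1 = 40.3 m
d_total = 548.7 m, t_total = 15.5 s
v_avg = d_total/t_total = 548.7/15.5 = 35.4 m/s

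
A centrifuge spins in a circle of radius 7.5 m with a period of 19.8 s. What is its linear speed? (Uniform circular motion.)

v = 2πr/T = 2π×7.5/19.8 = 2.38 m/s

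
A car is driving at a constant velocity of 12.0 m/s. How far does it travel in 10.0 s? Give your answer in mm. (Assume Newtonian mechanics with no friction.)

d = v × t = 12.0 × 10.0 = 120.0 m
d = 120.0 m / 0.001 = 120000 mm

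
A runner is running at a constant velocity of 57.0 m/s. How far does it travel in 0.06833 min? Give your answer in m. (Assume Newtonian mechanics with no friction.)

t = 0.06833 min × 60.0 = 4.0998 s
d = v × t = 57.0 × 4.0998 = 233.7 m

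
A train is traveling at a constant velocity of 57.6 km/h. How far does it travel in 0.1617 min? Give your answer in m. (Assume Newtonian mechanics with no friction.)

v = 57.6 km/h × 0.2777777777777778 = 16.0 m/s
t = 0.1617 min × 60.0 = 9.702 s
d = v × t = 16.0 × 9.702 = 155.2 m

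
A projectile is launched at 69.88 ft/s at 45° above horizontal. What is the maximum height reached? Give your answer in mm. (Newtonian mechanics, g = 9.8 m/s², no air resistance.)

v₀ = 69.88 ft/s × 0.3048 = 21.2994 m/s
H = v₀² × sin²(θ) / (2g) = 21.2994² × sin(45°)² / (2 × 9.8) = 453.664 × 0.5 / 19.6 = 11.5731 m
H = 11.5731 m / 0.001 = 11570 mm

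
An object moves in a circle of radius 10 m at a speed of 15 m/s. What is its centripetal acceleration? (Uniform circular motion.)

a_c = v²/r = 15²/10 = 225/10 = 22.5 m/s²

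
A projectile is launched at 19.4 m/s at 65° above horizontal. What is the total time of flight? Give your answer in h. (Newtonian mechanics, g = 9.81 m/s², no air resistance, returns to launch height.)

T = 2 × v₀ × sin(θ) / g = 2 × 19.4 × sin(65°) / 9.81 = 2 × 19.4 × 0.906308 / 9.81 = 3.58458 s
T = 3.58458 s / 3600.0 = 0.0009957 h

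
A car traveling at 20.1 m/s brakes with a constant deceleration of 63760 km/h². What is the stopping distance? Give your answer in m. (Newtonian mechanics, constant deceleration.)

a = 63760 km/h² × 7.716049382716049e-05 = 4.91975 m/s²
d = v₀² / (2a) = 20.1² / (2 × 4.91975) = 404.01 / 9.8395 = 41.06 m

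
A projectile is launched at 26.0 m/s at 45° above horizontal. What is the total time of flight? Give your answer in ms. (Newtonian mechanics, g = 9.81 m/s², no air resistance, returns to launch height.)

T = 2 × v₀ × sin(θ) / g = 2 × 26.0 × sin(45°) / 9.81 = 2 × 26.0 × 0.707107 / 9.81 = 3.74817 s
T = 3.74817 s / 0.001 = 3748 ms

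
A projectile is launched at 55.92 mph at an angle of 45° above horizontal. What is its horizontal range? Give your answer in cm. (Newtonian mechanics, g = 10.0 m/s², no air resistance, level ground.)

v₀ = 55.92 mph × 0.44704 = 24.9985 m/s
R = v₀² × sin(2θ) / g = 24.9985² × sin(2 × 45°) / 10.0 = 624.925 × 1.0 / 10.0 = 62.4925 m
R = 62.4925 m / 0.01 = 6249 cm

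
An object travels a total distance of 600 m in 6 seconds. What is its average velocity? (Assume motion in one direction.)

v_avg = Δd / Δt = 600 / 6 = 100.0 m/s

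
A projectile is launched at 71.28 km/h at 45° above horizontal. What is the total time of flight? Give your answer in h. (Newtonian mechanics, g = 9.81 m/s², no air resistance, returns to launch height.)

v₀ = 71.28 km/h × 0.2777777777777778 = 19.8 m/s
T = 2 × v₀ × sin(θ) / g = 2 × 19.8 × sin(45°) / 9.81 = 2 × 19.8 × 0.707107 / 9.81 = 2.85438 s
T = 2.85438 s / 3600.0 = 0.0007929 h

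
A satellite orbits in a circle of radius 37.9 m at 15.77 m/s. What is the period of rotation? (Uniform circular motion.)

T = 2πr/v = 2π×37.9/15.77 = 15.1 s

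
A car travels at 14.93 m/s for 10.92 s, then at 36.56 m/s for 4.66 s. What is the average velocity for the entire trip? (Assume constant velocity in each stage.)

d₁ = v₁t₁ = 14.93 × 10.92 = 163.0356 m
d₂ = v₂t₂ = 36.56 × 4.66 = 170.3696 m
d_total = 333.4052 m, t_total = 15.58 s
v_avg = d_total/t_total = 333.4052/15.58 = 21.4 m/s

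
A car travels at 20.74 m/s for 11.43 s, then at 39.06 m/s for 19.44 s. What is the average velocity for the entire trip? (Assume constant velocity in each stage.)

d₁ = v₁t₁ = 20.74 × 11.43 = 237.0582 m
d₂ = v₂t₂ = 39.06 × 19.44 = 759.3264 m
d_total = 996.3846 m, t_total = 30.87 s
v_avg = d_total/t_total = 996.3846/30.87 = 32.28 m/s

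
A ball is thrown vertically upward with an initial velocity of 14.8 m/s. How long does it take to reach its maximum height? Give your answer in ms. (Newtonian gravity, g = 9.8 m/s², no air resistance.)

t_up = v₀ / g = 14.8 / 9.8 = 1.5102 s
t_up = 1.5102 s / 0.001 = 1510 ms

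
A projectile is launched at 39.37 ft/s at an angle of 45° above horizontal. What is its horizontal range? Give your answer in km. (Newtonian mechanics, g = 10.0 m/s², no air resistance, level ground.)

v₀ = 39.37 ft/s × 0.3048 = 12.0 m/s
R = v₀² × sin(2θ) / g = 12.0² × sin(2 × 45°) / 10.0 = 144.0 × 1.0 / 10.0 = 14.4 m
R = 14.4 m / 1000.0 = 0.0144 km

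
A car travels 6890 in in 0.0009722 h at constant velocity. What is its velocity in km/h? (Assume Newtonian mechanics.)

d = 6890 in × 0.0254 = 175.006 m
t = 0.0009722 h × 3600.0 = 3.49992 s
v = d / t = 175.006 / 3.49992 = 50.0029 m/s
v = 50.0029 m/s / 0.2777777777777778 = 180.0 km/h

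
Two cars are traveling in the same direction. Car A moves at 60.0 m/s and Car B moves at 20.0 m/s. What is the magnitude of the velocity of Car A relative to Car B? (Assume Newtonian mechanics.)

v_rel = |v_A - v_B| = |60.0 - 20.0| = 40.0 m/s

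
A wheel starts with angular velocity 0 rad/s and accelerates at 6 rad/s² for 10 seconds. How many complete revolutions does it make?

θ = ω₀t + ½αt² = 0×10 + ½×6×10² = 300.0 rad
Total revolutions = θ/(2π) = 300.0/(2π) = 47.75
Complete revolutions = ⌊47.75⌋ = 47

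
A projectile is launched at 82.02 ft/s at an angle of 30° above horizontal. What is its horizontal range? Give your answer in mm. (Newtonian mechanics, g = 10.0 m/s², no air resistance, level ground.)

v₀ = 82.02 ft/s × 0.3048 = 24.9997 m/s
R = v₀² × sin(2θ) / g = 24.9997² × sin(2 × 30°) / 10.0 = 624.985 × 0.866025 / 10.0 = 54.1253 m
R = 54.1253 m / 0.001 = 54130 mm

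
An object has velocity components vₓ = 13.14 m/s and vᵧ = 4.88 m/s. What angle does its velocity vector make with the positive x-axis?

θ = arctan(vᵧ/vₓ) = arctan(4.88/13.14) = 20.37°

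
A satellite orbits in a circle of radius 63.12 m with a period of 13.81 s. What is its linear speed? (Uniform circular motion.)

v = 2πr/T = 2π×63.12/13.81 = 28.72 m/s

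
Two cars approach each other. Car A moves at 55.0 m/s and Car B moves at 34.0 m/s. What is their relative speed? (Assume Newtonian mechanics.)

v_rel = v_A + v_B = 55.0 + 34.0 = 89.0 m/s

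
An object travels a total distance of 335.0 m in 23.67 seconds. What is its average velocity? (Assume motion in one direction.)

v_avg = Δd / Δt = 335.0 / 23.67 = 14.15 m/s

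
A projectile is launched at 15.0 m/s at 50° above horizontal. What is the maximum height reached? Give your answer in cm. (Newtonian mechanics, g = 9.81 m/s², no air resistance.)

H = v₀² × sin²(θ) / (2g) = 15.0² × sin(50°)² / (2 × 9.81) = 225.0 × 0.586824 / 19.62 = 6.72963 m
H = 6.72963 m / 0.01 = 673.0 cm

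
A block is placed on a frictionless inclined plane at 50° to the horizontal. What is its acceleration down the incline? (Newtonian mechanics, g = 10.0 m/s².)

a = g sin(θ) = 10.0 × sin(50°) = 10.0 × 0.766 = 7.66 m/s²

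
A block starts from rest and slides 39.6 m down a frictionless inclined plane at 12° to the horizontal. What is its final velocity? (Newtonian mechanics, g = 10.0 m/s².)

a = g sin(θ) = 10.0 × sin(12°) = 2.0791 m/s²
v = √(2ad) = √(2 × 2.0791 × 39.6) = 12.83 m/s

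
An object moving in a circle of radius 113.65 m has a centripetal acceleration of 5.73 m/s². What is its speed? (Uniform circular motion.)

v = √(a_c × r) = √(5.73 × 113.65) = 25.52 m/s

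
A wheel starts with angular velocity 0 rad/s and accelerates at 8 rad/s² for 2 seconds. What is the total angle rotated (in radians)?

θ = ω₀t + ½αt² = 0×2 + ½×8×2² = 16.0 rad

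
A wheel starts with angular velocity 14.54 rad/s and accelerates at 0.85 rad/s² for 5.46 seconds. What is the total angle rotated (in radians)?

θ = ω₀t + ½αt² = 14.54×5.46 + ½×0.85×5.46² = 92.06 rad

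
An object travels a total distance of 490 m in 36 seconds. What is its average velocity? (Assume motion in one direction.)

v_avg = Δd / Δt = 490 / 36 = 13.61 m/s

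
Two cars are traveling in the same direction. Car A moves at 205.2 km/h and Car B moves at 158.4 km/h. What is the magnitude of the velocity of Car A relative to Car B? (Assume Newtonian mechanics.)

v_rel = |v_A - v_B| = |205.2 - 158.4| = 46.8 km/h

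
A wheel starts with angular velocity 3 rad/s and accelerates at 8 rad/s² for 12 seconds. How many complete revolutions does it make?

θ = ω₀t + ½αt² = 3×12 + ½×8×12² = 612.0 rad
Total revolutions = θ/(2π) = 612.0/(2π) = 97.4
Complete revolutions = ⌊97.4⌋ = 97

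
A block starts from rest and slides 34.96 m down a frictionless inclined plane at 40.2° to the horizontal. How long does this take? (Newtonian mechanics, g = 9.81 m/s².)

a = g sin(θ) = 9.81 × sin(40.2°) = 6.3319 m/s²
t = √(2d/a) = √(2 × 34.96 / 6.3319) = 3.32 s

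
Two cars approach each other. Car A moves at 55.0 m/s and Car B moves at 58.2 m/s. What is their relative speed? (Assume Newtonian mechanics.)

v_rel = v_A + v_B = 55.0 + 58.2 = 113.2 m/s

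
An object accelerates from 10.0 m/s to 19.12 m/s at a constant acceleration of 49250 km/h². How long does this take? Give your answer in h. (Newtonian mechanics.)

a = 49250 km/h² × 7.716049382716049e-05 = 3.80015 m/s²
t = (v - v₀) / a = (19.12 - 10.0) / 3.80015 = 2.39991 s
t = 2.39991 s / 3600.0 = 0.0006666 h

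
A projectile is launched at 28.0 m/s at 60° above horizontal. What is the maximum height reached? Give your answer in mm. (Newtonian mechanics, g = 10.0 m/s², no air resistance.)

H = v₀² × sin²(θ) / (2g) = 28.0² × sin(60°)² / (2 × 10.0) = 784.0 × 0.75 / 20.0 = 29.4 m
H = 29.4 m / 0.001 = 29400 mm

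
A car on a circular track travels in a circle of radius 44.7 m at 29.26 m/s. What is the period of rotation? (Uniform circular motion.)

T = 2πr/v = 2π×44.7/29.26 = 9.6 s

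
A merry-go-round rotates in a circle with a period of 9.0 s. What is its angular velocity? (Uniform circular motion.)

ω = 2π/T = 2π/9.0 = 0.6981 rad/s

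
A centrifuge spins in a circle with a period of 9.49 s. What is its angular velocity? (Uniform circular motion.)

ω = 2π/T = 2π/9.49 = 0.6621 rad/s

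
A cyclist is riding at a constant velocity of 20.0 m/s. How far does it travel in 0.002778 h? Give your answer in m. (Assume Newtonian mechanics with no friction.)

t = 0.002778 h × 3600.0 = 10.0008 s
d = v × t = 20.0 × 10.0008 = 200.0 m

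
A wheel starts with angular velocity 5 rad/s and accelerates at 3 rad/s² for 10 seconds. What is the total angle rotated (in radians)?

θ = ω₀t + ½αt² = 5×10 + ½×3×10² = 200.0 rad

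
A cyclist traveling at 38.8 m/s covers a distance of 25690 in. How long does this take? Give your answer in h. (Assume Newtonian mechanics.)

d = 25690 in × 0.0254 = 652.526 m
t = d / v = 652.526 / 38.8 = 16.8177 s
t = 16.8177 s / 3600.0 = 0.004672 h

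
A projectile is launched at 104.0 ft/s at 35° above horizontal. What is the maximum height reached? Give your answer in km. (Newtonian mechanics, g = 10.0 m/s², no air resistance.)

v₀ = 104.0 ft/s × 0.3048 = 31.6992 m/s
H = v₀² × sin²(θ) / (2g) = 31.6992² × sin(35°)² / (2 × 10.0) = 1004.84 × 0.32899 / 20.0 = 16.5291 m
H = 16.5291 m / 1000.0 = 0.01653 km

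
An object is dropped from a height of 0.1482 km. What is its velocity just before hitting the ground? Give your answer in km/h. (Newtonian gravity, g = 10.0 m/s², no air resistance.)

h = 0.1482 km × 1000.0 = 148.2 m
v = √(2gh) = √(2 × 10.0 × 148.2) = 54.4426 m/s
v = 54.4426 m/s / 0.2777777777777778 = 196.0 km/h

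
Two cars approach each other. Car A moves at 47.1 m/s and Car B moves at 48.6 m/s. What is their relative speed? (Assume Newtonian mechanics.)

v_rel = v_A + v_B = 47.1 + 48.6 = 95.7 m/s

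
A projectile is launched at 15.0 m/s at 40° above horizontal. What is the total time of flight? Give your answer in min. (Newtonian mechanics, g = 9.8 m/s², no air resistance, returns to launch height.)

T = 2 × v₀ × sin(θ) / g = 2 × 15.0 × sin(40°) / 9.8 = 2 × 15.0 × 0.642788 / 9.8 = 1.96772 s
T = 1.96772 s / 60.0 = 0.0328 min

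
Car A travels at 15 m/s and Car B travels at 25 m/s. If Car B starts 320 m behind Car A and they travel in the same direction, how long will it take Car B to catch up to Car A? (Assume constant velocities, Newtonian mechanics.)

Relative speed: v_rel = 25 - 15 = 10 m/s
Time to catch: t = d₀/v_rel = 320/10 = 32.0 s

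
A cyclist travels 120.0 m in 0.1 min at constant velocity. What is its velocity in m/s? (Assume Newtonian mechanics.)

t = 0.1 min × 60.0 = 6.0 s
v = d / t = 120.0 / 6.0 = 20.0 m/s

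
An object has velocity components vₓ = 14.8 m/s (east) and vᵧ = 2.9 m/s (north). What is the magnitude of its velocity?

|v| = √(vₓ² + vᵧ²) = √(14.8² + 2.9²) = √(227.45) = 15.08 m/s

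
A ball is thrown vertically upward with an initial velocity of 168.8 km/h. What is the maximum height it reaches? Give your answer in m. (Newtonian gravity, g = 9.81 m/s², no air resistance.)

v₀ = 168.8 km/h × 0.2777777777777778 = 46.8889 m/s
h_max = v₀² / (2g) = 46.8889² / (2 × 9.81) = 2198.57 / 19.62 = 112.1 m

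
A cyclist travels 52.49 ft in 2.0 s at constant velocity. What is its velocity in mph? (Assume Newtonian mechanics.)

d = 52.49 ft × 0.3048 = 15.999 m
v = d / t = 15.999 / 2.0 = 7.9995 m/s
v = 7.9995 m/s / 0.44704 = 17.89 mph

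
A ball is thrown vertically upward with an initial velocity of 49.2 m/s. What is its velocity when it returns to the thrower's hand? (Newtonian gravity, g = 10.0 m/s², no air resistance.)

By conservation of energy (no air resistance), the ball returns to the throw height with the same speed as launch, but directed downward.
|v_ground| = v₀ = 49.2 m/s
v_ground = 49.2 m/s (downward)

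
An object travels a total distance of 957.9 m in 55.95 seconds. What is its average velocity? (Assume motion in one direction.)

v_avg = Δd / Δt = 957.9 / 55.95 = 17.12 m/s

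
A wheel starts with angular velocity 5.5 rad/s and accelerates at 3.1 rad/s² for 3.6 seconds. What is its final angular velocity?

ω = ω₀ + αt = 5.5 + 3.1 × 3.6 = 16.66 rad/s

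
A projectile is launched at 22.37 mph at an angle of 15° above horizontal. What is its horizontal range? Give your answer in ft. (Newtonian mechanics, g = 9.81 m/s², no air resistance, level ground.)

v₀ = 22.37 mph × 0.44704 = 10.0003 m/s
R = v₀² × sin(2θ) / g = 10.0003² × sin(2 × 15°) / 9.81 = 100.006 × 0.5 / 9.81 = 5.09715 m
R = 5.09715 m / 0.3048 = 16.72 ft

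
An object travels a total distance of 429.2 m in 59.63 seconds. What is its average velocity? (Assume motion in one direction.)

v_avg = Δd / Δt = 429.2 / 59.63 = 7.2 m/s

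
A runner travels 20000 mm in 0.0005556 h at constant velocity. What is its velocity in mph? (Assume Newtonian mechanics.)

d = 20000 mm × 0.001 = 20.0 m
t = 0.0005556 h × 3600.0 = 2.00016 s
v = d / t = 20.0 / 2.00016 = 9.9992 m/s
v = 9.9992 m/s / 0.44704 = 22.37 mph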